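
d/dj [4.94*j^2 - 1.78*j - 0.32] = 9.88*j - 1.78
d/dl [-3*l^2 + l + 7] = 1 - 6*l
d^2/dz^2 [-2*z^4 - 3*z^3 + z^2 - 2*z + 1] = -24*z^2 - 18*z + 2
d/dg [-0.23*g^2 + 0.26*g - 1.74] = 0.26 - 0.46*g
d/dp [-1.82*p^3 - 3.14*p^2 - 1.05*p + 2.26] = -5.46*p^2 - 6.28*p - 1.05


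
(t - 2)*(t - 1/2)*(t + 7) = t^3 + 9*t^2/2 - 33*t/2 + 7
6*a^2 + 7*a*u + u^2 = (a + u)*(6*a + u)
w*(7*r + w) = 7*r*w + w^2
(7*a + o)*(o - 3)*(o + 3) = 7*a*o^2 - 63*a + o^3 - 9*o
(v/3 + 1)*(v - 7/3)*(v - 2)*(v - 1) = v^4/3 - 7*v^3/9 - 7*v^2/3 + 67*v/9 - 14/3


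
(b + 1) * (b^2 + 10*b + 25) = b^3 + 11*b^2 + 35*b + 25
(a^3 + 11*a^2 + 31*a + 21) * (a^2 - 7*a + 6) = a^5 + 4*a^4 - 40*a^3 - 130*a^2 + 39*a + 126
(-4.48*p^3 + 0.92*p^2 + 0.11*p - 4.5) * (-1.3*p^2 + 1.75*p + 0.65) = 5.824*p^5 - 9.036*p^4 - 1.445*p^3 + 6.6405*p^2 - 7.8035*p - 2.925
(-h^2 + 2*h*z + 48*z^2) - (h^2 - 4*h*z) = -2*h^2 + 6*h*z + 48*z^2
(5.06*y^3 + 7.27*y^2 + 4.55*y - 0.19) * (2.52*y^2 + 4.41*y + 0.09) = 12.7512*y^5 + 40.635*y^4 + 43.9821*y^3 + 20.241*y^2 - 0.4284*y - 0.0171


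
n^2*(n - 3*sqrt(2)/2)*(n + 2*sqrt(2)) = n^4 + sqrt(2)*n^3/2 - 6*n^2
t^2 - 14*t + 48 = (t - 8)*(t - 6)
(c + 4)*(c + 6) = c^2 + 10*c + 24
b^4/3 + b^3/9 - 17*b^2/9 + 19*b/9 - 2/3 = (b/3 + 1)*(b - 1)^2*(b - 2/3)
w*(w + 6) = w^2 + 6*w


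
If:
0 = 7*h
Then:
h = 0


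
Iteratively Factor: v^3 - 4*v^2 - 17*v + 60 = (v + 4)*(v^2 - 8*v + 15) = (v - 3)*(v + 4)*(v - 5)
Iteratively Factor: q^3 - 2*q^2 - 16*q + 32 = (q - 2)*(q^2 - 16) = (q - 4)*(q - 2)*(q + 4)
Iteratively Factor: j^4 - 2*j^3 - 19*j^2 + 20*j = (j + 4)*(j^3 - 6*j^2 + 5*j) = (j - 1)*(j + 4)*(j^2 - 5*j) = (j - 5)*(j - 1)*(j + 4)*(j)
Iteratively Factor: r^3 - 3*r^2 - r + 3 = (r - 3)*(r^2 - 1) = (r - 3)*(r - 1)*(r + 1)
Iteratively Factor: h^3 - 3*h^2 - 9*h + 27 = (h - 3)*(h^2 - 9) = (h - 3)^2*(h + 3)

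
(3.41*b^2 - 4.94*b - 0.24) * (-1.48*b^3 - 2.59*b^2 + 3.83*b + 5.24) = -5.0468*b^5 - 1.5207*b^4 + 26.2101*b^3 - 0.430199999999999*b^2 - 26.8048*b - 1.2576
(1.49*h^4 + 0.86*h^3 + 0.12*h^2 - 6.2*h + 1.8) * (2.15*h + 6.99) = 3.2035*h^5 + 12.2641*h^4 + 6.2694*h^3 - 12.4912*h^2 - 39.468*h + 12.582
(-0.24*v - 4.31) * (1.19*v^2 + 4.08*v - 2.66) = -0.2856*v^3 - 6.1081*v^2 - 16.9464*v + 11.4646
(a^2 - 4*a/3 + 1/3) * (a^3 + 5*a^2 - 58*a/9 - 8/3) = a^5 + 11*a^4/3 - 115*a^3/9 + 205*a^2/27 + 38*a/27 - 8/9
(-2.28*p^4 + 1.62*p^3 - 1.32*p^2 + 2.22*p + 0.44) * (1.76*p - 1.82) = -4.0128*p^5 + 7.0008*p^4 - 5.2716*p^3 + 6.3096*p^2 - 3.266*p - 0.8008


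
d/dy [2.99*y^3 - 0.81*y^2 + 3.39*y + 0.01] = 8.97*y^2 - 1.62*y + 3.39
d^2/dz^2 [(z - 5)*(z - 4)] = 2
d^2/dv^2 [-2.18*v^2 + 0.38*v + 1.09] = -4.36000000000000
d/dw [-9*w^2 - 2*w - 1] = -18*w - 2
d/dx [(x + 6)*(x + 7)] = 2*x + 13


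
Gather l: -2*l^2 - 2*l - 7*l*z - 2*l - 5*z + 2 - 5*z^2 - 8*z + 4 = -2*l^2 + l*(-7*z - 4) - 5*z^2 - 13*z + 6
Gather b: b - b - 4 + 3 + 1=0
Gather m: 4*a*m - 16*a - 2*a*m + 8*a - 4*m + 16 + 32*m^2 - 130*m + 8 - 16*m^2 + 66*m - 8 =-8*a + 16*m^2 + m*(2*a - 68) + 16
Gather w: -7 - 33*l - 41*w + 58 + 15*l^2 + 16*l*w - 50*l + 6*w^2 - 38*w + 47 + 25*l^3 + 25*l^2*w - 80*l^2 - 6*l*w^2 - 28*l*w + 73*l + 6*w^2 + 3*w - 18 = 25*l^3 - 65*l^2 - 10*l + w^2*(12 - 6*l) + w*(25*l^2 - 12*l - 76) + 80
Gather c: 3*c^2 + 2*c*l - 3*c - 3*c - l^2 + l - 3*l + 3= 3*c^2 + c*(2*l - 6) - l^2 - 2*l + 3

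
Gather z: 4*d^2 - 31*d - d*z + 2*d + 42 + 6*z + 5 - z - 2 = 4*d^2 - 29*d + z*(5 - d) + 45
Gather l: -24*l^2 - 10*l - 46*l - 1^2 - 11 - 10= -24*l^2 - 56*l - 22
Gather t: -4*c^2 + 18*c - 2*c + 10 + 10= -4*c^2 + 16*c + 20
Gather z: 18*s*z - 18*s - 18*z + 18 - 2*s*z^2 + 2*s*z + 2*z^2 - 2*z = -18*s + z^2*(2 - 2*s) + z*(20*s - 20) + 18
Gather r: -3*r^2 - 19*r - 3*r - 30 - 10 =-3*r^2 - 22*r - 40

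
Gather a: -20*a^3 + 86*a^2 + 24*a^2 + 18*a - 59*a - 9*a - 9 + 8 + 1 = -20*a^3 + 110*a^2 - 50*a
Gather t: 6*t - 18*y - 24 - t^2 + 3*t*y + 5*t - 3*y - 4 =-t^2 + t*(3*y + 11) - 21*y - 28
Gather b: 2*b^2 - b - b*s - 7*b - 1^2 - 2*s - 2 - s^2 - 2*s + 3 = 2*b^2 + b*(-s - 8) - s^2 - 4*s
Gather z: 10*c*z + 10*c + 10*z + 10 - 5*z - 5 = 10*c + z*(10*c + 5) + 5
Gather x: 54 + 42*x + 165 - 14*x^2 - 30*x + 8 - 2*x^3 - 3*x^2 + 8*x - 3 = -2*x^3 - 17*x^2 + 20*x + 224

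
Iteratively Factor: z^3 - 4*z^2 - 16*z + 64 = (z - 4)*(z^2 - 16) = (z - 4)*(z + 4)*(z - 4)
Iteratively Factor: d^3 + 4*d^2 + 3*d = (d + 3)*(d^2 + d) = d*(d + 3)*(d + 1)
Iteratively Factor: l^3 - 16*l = (l)*(l^2 - 16) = l*(l + 4)*(l - 4)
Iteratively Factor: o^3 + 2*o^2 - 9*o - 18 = (o - 3)*(o^2 + 5*o + 6) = (o - 3)*(o + 2)*(o + 3)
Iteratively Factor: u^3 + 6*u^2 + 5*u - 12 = (u + 4)*(u^2 + 2*u - 3) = (u - 1)*(u + 4)*(u + 3)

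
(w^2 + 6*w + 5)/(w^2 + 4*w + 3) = (w + 5)/(w + 3)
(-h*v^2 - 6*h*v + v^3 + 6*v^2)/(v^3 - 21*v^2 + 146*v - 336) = v*(-h*v - 6*h + v^2 + 6*v)/(v^3 - 21*v^2 + 146*v - 336)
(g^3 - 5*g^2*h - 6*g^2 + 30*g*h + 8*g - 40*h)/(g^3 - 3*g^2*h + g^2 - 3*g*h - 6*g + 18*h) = (g^2 - 5*g*h - 4*g + 20*h)/(g^2 - 3*g*h + 3*g - 9*h)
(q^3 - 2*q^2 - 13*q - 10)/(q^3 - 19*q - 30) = (q + 1)/(q + 3)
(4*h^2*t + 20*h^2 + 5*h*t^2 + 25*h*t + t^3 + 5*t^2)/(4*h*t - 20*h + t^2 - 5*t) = (h*t + 5*h + t^2 + 5*t)/(t - 5)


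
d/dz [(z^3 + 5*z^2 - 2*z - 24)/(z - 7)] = 2*(z^3 - 8*z^2 - 35*z + 19)/(z^2 - 14*z + 49)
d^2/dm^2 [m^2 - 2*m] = 2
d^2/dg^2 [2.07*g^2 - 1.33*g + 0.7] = 4.14000000000000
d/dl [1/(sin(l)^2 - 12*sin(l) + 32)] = 2*(6 - sin(l))*cos(l)/(sin(l)^2 - 12*sin(l) + 32)^2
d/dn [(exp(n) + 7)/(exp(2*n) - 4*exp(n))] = (-exp(2*n) - 14*exp(n) + 28)*exp(-n)/(exp(2*n) - 8*exp(n) + 16)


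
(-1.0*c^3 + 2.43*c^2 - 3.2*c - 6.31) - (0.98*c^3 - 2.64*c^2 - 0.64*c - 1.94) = -1.98*c^3 + 5.07*c^2 - 2.56*c - 4.37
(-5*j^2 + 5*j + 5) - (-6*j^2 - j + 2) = j^2 + 6*j + 3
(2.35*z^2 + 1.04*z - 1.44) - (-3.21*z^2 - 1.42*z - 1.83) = 5.56*z^2 + 2.46*z + 0.39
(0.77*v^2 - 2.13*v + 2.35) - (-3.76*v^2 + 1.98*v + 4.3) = 4.53*v^2 - 4.11*v - 1.95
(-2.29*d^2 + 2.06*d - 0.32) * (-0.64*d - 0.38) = 1.4656*d^3 - 0.4482*d^2 - 0.578*d + 0.1216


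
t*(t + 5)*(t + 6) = t^3 + 11*t^2 + 30*t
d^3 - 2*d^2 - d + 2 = (d - 2)*(d - 1)*(d + 1)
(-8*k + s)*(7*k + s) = -56*k^2 - k*s + s^2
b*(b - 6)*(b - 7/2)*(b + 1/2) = b^4 - 9*b^3 + 65*b^2/4 + 21*b/2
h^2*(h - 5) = h^3 - 5*h^2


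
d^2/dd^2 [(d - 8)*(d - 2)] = 2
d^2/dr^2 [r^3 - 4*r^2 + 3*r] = 6*r - 8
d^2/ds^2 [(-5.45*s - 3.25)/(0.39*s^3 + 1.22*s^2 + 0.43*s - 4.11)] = (-4.97367*s^5 - 21.49056*s^4 - 39.13723*s^3 - 137.12361*s^2 - 205.45059*s - 53.05772)/(0.059319*s^9 + 0.556686*s^8 + 1.937637*s^7 + 1.168019*s^6 - 9.596859*s^5 - 21.81072*s^4 + 6.906628*s^3 + 59.545269*s^2 + 21.790809*s - 69.426531)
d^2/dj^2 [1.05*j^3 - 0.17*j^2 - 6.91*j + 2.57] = 6.3*j - 0.34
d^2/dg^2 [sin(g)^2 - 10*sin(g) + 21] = 10*sin(g) + 2*cos(2*g)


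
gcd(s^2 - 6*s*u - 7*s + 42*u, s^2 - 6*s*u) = s - 6*u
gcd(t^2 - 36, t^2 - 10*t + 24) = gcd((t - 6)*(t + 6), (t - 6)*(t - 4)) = t - 6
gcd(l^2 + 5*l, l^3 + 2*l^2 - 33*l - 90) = l + 5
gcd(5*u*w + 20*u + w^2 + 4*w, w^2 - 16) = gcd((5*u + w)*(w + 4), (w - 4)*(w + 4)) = w + 4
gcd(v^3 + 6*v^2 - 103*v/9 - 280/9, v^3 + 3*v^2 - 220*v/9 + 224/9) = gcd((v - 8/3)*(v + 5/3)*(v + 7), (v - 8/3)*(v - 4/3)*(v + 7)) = v^2 + 13*v/3 - 56/3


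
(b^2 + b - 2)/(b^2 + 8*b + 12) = (b - 1)/(b + 6)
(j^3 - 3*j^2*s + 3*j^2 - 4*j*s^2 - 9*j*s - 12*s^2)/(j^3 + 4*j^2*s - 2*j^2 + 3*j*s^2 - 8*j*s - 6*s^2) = (j^2 - 4*j*s + 3*j - 12*s)/(j^2 + 3*j*s - 2*j - 6*s)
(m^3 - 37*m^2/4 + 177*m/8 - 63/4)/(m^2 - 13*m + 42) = (8*m^2 - 26*m + 21)/(8*(m - 7))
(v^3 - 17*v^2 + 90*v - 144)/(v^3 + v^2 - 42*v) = (v^2 - 11*v + 24)/(v*(v + 7))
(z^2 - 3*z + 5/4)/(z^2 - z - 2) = (-z^2 + 3*z - 5/4)/(-z^2 + z + 2)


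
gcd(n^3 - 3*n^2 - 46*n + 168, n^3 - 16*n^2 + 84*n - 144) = n^2 - 10*n + 24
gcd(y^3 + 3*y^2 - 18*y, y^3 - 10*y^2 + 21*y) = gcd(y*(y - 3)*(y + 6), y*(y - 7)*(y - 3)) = y^2 - 3*y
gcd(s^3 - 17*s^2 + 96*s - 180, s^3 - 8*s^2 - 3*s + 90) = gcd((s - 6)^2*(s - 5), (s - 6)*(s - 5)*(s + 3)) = s^2 - 11*s + 30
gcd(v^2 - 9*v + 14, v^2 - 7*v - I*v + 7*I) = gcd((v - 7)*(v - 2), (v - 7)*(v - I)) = v - 7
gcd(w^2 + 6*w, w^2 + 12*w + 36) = w + 6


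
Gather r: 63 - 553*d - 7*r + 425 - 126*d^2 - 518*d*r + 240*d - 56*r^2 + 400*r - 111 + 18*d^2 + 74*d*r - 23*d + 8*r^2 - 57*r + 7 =-108*d^2 - 336*d - 48*r^2 + r*(336 - 444*d) + 384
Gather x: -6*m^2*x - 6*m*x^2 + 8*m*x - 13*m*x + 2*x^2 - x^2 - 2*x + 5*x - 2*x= x^2*(1 - 6*m) + x*(-6*m^2 - 5*m + 1)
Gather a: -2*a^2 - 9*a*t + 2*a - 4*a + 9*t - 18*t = -2*a^2 + a*(-9*t - 2) - 9*t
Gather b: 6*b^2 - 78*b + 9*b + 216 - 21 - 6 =6*b^2 - 69*b + 189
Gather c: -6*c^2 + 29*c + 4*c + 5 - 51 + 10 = -6*c^2 + 33*c - 36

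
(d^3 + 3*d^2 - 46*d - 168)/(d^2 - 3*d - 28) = d + 6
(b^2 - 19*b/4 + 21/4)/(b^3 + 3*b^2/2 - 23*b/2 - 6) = (4*b - 7)/(2*(2*b^2 + 9*b + 4))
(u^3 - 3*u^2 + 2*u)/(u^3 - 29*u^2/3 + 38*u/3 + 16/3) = 3*u*(u - 1)/(3*u^2 - 23*u - 8)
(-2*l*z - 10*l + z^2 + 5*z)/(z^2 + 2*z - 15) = (-2*l + z)/(z - 3)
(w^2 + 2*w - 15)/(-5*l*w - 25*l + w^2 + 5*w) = (w - 3)/(-5*l + w)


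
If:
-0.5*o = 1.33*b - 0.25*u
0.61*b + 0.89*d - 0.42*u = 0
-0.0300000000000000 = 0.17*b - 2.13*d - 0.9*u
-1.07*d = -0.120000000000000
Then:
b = -0.37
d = 0.11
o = 0.84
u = -0.30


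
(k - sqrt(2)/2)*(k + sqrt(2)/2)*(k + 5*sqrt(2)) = k^3 + 5*sqrt(2)*k^2 - k/2 - 5*sqrt(2)/2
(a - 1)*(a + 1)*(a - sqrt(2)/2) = a^3 - sqrt(2)*a^2/2 - a + sqrt(2)/2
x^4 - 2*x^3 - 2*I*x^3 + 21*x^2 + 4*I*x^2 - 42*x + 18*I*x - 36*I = (x - 2)*(x - 6*I)*(x + I)*(x + 3*I)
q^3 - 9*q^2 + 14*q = q*(q - 7)*(q - 2)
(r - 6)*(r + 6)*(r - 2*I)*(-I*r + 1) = -I*r^4 - r^3 + 34*I*r^2 + 36*r + 72*I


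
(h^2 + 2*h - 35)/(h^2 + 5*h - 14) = (h - 5)/(h - 2)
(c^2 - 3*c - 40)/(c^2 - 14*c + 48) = (c + 5)/(c - 6)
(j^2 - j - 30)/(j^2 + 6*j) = (j^2 - j - 30)/(j*(j + 6))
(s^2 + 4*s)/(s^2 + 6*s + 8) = s/(s + 2)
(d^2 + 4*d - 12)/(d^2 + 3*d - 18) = (d - 2)/(d - 3)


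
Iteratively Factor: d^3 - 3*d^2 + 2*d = (d - 2)*(d^2 - d) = d*(d - 2)*(d - 1)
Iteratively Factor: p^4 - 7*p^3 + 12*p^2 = (p)*(p^3 - 7*p^2 + 12*p) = p*(p - 3)*(p^2 - 4*p) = p^2*(p - 3)*(p - 4)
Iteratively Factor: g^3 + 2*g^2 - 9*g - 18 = (g - 3)*(g^2 + 5*g + 6) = (g - 3)*(g + 3)*(g + 2)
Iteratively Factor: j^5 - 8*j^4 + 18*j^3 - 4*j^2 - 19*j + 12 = (j - 1)*(j^4 - 7*j^3 + 11*j^2 + 7*j - 12) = (j - 1)*(j + 1)*(j^3 - 8*j^2 + 19*j - 12) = (j - 3)*(j - 1)*(j + 1)*(j^2 - 5*j + 4) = (j - 3)*(j - 1)^2*(j + 1)*(j - 4)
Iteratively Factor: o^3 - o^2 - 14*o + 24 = (o + 4)*(o^2 - 5*o + 6) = (o - 2)*(o + 4)*(o - 3)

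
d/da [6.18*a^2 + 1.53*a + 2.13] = 12.36*a + 1.53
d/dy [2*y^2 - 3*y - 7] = 4*y - 3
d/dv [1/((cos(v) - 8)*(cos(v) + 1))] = (2*cos(v) - 7)*sin(v)/((cos(v) - 8)^2*(cos(v) + 1)^2)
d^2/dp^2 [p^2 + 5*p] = 2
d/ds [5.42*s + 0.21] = 5.42000000000000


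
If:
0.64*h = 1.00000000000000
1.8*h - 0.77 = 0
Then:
No Solution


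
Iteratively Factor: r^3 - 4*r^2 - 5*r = (r + 1)*(r^2 - 5*r) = r*(r + 1)*(r - 5)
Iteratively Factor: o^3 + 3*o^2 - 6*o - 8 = (o - 2)*(o^2 + 5*o + 4) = (o - 2)*(o + 1)*(o + 4)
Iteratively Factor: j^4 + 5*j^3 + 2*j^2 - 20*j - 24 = (j + 3)*(j^3 + 2*j^2 - 4*j - 8) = (j + 2)*(j + 3)*(j^2 - 4) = (j - 2)*(j + 2)*(j + 3)*(j + 2)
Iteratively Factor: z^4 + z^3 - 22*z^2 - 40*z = (z - 5)*(z^3 + 6*z^2 + 8*z) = z*(z - 5)*(z^2 + 6*z + 8) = z*(z - 5)*(z + 4)*(z + 2)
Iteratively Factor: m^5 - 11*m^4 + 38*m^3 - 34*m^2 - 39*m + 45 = (m - 5)*(m^4 - 6*m^3 + 8*m^2 + 6*m - 9) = (m - 5)*(m - 1)*(m^3 - 5*m^2 + 3*m + 9) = (m - 5)*(m - 1)*(m + 1)*(m^2 - 6*m + 9) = (m - 5)*(m - 3)*(m - 1)*(m + 1)*(m - 3)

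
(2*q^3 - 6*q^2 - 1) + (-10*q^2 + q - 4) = 2*q^3 - 16*q^2 + q - 5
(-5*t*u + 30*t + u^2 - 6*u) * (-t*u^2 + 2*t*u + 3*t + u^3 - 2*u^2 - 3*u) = 5*t^2*u^3 - 40*t^2*u^2 + 45*t^2*u + 90*t^2 - 6*t*u^4 + 48*t*u^3 - 54*t*u^2 - 108*t*u + u^5 - 8*u^4 + 9*u^3 + 18*u^2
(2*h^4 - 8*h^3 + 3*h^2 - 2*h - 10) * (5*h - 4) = 10*h^5 - 48*h^4 + 47*h^3 - 22*h^2 - 42*h + 40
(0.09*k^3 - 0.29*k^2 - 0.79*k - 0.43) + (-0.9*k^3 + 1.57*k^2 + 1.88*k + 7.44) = -0.81*k^3 + 1.28*k^2 + 1.09*k + 7.01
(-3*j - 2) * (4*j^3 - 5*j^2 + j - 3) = -12*j^4 + 7*j^3 + 7*j^2 + 7*j + 6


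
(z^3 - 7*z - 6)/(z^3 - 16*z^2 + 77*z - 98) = (z^3 - 7*z - 6)/(z^3 - 16*z^2 + 77*z - 98)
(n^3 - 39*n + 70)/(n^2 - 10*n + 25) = (n^2 + 5*n - 14)/(n - 5)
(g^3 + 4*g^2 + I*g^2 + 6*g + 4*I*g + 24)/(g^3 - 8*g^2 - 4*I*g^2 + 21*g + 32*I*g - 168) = (g^2 + 2*g*(2 - I) - 8*I)/(g^2 - g*(8 + 7*I) + 56*I)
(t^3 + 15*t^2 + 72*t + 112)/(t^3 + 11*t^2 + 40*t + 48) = (t + 7)/(t + 3)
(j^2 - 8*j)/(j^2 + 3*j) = (j - 8)/(j + 3)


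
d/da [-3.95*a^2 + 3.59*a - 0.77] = 3.59 - 7.9*a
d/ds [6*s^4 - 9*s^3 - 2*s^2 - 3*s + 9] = 24*s^3 - 27*s^2 - 4*s - 3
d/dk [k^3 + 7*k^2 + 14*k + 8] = 3*k^2 + 14*k + 14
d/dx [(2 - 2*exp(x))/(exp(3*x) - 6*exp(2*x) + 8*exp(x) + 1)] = 2*(-(1 - exp(x))*(3*exp(2*x) - 12*exp(x) + 8) - exp(3*x) + 6*exp(2*x) - 8*exp(x) - 1)*exp(x)/(exp(3*x) - 6*exp(2*x) + 8*exp(x) + 1)^2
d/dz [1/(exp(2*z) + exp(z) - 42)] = (-2*exp(z) - 1)*exp(z)/(exp(2*z) + exp(z) - 42)^2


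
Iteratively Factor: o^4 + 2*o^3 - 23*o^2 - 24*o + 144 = (o - 3)*(o^3 + 5*o^2 - 8*o - 48) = (o - 3)*(o + 4)*(o^2 + o - 12) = (o - 3)^2*(o + 4)*(o + 4)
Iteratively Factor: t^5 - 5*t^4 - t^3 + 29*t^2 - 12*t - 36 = (t + 1)*(t^4 - 6*t^3 + 5*t^2 + 24*t - 36) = (t + 1)*(t + 2)*(t^3 - 8*t^2 + 21*t - 18) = (t - 3)*(t + 1)*(t + 2)*(t^2 - 5*t + 6) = (t - 3)^2*(t + 1)*(t + 2)*(t - 2)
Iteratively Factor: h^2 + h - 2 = (h - 1)*(h + 2)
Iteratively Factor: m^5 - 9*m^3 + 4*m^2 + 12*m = (m + 1)*(m^4 - m^3 - 8*m^2 + 12*m) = (m - 2)*(m + 1)*(m^3 + m^2 - 6*m) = (m - 2)^2*(m + 1)*(m^2 + 3*m) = m*(m - 2)^2*(m + 1)*(m + 3)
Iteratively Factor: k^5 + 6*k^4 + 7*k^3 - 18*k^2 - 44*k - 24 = (k + 1)*(k^4 + 5*k^3 + 2*k^2 - 20*k - 24) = (k + 1)*(k + 2)*(k^3 + 3*k^2 - 4*k - 12) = (k + 1)*(k + 2)*(k + 3)*(k^2 - 4) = (k - 2)*(k + 1)*(k + 2)*(k + 3)*(k + 2)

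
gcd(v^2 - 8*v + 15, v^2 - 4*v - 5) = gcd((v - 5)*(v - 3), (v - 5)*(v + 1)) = v - 5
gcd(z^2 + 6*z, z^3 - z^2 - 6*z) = z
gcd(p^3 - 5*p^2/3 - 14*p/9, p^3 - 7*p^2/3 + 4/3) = p + 2/3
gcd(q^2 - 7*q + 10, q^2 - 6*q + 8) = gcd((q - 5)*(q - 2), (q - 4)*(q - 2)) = q - 2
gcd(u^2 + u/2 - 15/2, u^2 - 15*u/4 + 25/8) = u - 5/2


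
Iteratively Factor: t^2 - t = (t - 1)*(t)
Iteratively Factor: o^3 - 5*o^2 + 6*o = (o - 3)*(o^2 - 2*o) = o*(o - 3)*(o - 2)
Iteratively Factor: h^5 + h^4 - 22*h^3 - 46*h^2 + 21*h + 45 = (h + 1)*(h^4 - 22*h^2 - 24*h + 45) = (h - 1)*(h + 1)*(h^3 + h^2 - 21*h - 45) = (h - 5)*(h - 1)*(h + 1)*(h^2 + 6*h + 9) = (h - 5)*(h - 1)*(h + 1)*(h + 3)*(h + 3)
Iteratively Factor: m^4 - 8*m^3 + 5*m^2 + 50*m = (m)*(m^3 - 8*m^2 + 5*m + 50) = m*(m - 5)*(m^2 - 3*m - 10) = m*(m - 5)*(m + 2)*(m - 5)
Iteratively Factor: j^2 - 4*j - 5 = (j + 1)*(j - 5)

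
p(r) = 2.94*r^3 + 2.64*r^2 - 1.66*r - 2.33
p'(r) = 8.82*r^2 + 5.28*r - 1.66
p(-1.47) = -3.52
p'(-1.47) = 9.64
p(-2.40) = -23.78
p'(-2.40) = 36.47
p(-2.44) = -25.27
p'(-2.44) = 37.97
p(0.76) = -0.78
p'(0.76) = 7.45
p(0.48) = -2.19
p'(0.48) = 2.91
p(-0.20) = -1.92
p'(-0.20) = -2.36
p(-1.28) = -2.05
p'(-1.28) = 6.03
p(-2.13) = -15.23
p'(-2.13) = 27.11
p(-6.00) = -532.37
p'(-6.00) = 284.18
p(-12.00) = -4682.57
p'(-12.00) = 1205.06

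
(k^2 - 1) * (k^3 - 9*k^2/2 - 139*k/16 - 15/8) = k^5 - 9*k^4/2 - 155*k^3/16 + 21*k^2/8 + 139*k/16 + 15/8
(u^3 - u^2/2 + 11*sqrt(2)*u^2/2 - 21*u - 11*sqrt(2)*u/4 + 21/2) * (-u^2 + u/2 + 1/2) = -u^5 - 11*sqrt(2)*u^4/2 + u^4 + 11*sqrt(2)*u^3/2 + 85*u^3/4 - 85*u^2/4 + 11*sqrt(2)*u^2/8 - 21*u/4 - 11*sqrt(2)*u/8 + 21/4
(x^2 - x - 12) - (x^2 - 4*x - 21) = 3*x + 9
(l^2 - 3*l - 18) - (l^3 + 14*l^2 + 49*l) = -l^3 - 13*l^2 - 52*l - 18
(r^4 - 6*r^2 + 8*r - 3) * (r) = r^5 - 6*r^3 + 8*r^2 - 3*r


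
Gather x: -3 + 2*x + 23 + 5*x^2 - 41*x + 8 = 5*x^2 - 39*x + 28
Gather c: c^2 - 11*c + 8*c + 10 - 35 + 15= c^2 - 3*c - 10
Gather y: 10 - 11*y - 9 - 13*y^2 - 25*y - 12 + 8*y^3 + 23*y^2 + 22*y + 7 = 8*y^3 + 10*y^2 - 14*y - 4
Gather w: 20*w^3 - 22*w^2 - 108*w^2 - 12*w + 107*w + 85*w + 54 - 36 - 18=20*w^3 - 130*w^2 + 180*w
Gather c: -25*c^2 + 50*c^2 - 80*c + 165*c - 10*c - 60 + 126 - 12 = 25*c^2 + 75*c + 54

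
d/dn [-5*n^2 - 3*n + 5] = -10*n - 3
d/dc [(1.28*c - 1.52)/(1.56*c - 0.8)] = (2.101632*c - 1.07776)/(1.56*c - 0.8)^3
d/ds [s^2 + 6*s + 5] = 2*s + 6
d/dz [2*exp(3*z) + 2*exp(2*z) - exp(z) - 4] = (6*exp(2*z) + 4*exp(z) - 1)*exp(z)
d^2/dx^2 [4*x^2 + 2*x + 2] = 8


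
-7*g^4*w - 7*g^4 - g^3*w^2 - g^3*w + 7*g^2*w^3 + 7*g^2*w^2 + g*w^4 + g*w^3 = (-g + w)*(g + w)*(7*g + w)*(g*w + g)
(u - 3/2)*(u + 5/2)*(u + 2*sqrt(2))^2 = u^4 + u^3 + 4*sqrt(2)*u^3 + 17*u^2/4 + 4*sqrt(2)*u^2 - 15*sqrt(2)*u + 8*u - 30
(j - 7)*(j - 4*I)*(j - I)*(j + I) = j^4 - 7*j^3 - 4*I*j^3 + j^2 + 28*I*j^2 - 7*j - 4*I*j + 28*I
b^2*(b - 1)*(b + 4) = b^4 + 3*b^3 - 4*b^2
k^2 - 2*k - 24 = (k - 6)*(k + 4)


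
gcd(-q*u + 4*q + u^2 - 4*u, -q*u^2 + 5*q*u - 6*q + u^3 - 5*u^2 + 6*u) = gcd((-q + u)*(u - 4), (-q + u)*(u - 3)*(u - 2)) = q - u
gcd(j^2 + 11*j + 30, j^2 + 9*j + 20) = j + 5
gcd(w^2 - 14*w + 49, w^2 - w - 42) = w - 7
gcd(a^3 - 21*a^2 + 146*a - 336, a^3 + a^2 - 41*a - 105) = a - 7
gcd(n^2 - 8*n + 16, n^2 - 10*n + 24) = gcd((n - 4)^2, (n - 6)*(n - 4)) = n - 4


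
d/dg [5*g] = 5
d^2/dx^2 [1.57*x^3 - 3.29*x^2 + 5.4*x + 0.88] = 9.42*x - 6.58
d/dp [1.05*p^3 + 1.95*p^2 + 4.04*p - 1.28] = 3.15*p^2 + 3.9*p + 4.04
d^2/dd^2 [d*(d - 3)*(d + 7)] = 6*d + 8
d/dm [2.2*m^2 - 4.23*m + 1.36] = 4.4*m - 4.23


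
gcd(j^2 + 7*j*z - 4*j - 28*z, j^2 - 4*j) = j - 4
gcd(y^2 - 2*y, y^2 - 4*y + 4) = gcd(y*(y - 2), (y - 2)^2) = y - 2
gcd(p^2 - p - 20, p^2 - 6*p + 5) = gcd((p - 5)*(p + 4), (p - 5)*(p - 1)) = p - 5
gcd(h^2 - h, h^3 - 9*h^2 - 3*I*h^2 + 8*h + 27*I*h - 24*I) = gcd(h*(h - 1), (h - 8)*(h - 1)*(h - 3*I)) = h - 1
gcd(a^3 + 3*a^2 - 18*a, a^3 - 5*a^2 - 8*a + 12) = 1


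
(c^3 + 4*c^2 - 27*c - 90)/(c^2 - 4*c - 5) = (c^2 + 9*c + 18)/(c + 1)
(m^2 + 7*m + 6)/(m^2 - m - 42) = (m + 1)/(m - 7)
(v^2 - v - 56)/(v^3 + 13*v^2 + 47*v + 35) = (v - 8)/(v^2 + 6*v + 5)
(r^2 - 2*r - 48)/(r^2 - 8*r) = (r + 6)/r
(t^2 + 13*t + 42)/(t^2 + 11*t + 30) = (t + 7)/(t + 5)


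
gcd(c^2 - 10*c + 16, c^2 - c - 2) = c - 2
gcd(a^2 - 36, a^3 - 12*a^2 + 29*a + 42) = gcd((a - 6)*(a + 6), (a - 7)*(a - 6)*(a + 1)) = a - 6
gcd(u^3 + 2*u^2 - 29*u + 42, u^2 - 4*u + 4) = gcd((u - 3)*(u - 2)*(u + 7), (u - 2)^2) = u - 2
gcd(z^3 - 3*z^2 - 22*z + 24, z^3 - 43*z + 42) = z^2 - 7*z + 6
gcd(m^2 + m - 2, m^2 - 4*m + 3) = m - 1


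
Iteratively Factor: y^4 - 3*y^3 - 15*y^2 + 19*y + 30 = (y + 3)*(y^3 - 6*y^2 + 3*y + 10) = (y - 5)*(y + 3)*(y^2 - y - 2) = (y - 5)*(y - 2)*(y + 3)*(y + 1)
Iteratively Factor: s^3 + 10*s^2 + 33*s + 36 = (s + 4)*(s^2 + 6*s + 9) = (s + 3)*(s + 4)*(s + 3)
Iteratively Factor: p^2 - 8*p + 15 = (p - 5)*(p - 3)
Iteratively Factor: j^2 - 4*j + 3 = (j - 1)*(j - 3)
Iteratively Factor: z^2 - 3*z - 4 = (z - 4)*(z + 1)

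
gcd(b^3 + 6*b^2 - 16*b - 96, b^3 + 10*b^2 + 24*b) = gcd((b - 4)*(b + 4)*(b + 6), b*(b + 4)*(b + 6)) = b^2 + 10*b + 24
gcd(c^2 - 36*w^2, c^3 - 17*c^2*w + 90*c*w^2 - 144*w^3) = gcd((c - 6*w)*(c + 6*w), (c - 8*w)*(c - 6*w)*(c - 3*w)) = -c + 6*w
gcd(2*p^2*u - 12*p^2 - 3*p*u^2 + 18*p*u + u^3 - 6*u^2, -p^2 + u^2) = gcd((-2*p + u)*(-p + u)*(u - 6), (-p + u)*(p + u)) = p - u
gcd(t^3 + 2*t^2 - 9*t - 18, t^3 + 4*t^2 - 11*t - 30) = t^2 - t - 6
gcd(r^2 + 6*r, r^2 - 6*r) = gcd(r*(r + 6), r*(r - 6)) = r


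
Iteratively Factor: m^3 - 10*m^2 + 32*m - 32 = (m - 4)*(m^2 - 6*m + 8) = (m - 4)*(m - 2)*(m - 4)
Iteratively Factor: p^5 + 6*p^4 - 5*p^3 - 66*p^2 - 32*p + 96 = (p + 4)*(p^4 + 2*p^3 - 13*p^2 - 14*p + 24) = (p + 4)^2*(p^3 - 2*p^2 - 5*p + 6) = (p + 2)*(p + 4)^2*(p^2 - 4*p + 3) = (p - 1)*(p + 2)*(p + 4)^2*(p - 3)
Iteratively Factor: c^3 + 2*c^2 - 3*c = (c + 3)*(c^2 - c) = (c - 1)*(c + 3)*(c)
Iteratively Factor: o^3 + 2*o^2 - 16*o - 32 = (o + 4)*(o^2 - 2*o - 8) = (o - 4)*(o + 4)*(o + 2)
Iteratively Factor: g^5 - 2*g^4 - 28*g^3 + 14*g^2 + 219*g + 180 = (g + 3)*(g^4 - 5*g^3 - 13*g^2 + 53*g + 60) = (g - 5)*(g + 3)*(g^3 - 13*g - 12) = (g - 5)*(g + 3)^2*(g^2 - 3*g - 4) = (g - 5)*(g - 4)*(g + 3)^2*(g + 1)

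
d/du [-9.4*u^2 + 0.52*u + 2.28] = 0.52 - 18.8*u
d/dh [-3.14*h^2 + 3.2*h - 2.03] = 3.2 - 6.28*h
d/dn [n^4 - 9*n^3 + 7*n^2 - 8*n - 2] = 4*n^3 - 27*n^2 + 14*n - 8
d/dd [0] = 0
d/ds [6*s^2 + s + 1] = 12*s + 1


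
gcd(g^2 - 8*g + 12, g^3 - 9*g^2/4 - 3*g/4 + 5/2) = g - 2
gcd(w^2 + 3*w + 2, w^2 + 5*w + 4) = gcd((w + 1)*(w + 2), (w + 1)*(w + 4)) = w + 1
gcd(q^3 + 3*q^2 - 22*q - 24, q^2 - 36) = q + 6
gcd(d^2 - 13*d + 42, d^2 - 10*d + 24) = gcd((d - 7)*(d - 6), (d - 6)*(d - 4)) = d - 6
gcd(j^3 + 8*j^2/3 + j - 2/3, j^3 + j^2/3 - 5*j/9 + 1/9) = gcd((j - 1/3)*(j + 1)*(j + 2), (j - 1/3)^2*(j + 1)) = j^2 + 2*j/3 - 1/3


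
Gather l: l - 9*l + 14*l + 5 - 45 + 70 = 6*l + 30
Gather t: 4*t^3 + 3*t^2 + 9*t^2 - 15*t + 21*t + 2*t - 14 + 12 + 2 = 4*t^3 + 12*t^2 + 8*t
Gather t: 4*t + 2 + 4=4*t + 6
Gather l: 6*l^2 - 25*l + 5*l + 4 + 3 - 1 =6*l^2 - 20*l + 6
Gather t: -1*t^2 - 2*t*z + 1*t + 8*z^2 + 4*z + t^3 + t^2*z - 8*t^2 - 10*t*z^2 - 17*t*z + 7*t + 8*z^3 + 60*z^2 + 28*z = t^3 + t^2*(z - 9) + t*(-10*z^2 - 19*z + 8) + 8*z^3 + 68*z^2 + 32*z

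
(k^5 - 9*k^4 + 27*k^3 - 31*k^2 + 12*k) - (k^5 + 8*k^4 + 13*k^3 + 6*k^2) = -17*k^4 + 14*k^3 - 37*k^2 + 12*k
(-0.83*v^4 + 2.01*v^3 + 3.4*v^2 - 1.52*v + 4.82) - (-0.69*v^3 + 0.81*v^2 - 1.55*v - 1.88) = -0.83*v^4 + 2.7*v^3 + 2.59*v^2 + 0.03*v + 6.7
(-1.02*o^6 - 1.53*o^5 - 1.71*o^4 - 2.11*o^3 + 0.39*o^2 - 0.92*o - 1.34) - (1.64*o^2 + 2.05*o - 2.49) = -1.02*o^6 - 1.53*o^5 - 1.71*o^4 - 2.11*o^3 - 1.25*o^2 - 2.97*o + 1.15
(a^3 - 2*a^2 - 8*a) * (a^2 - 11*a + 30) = a^5 - 13*a^4 + 44*a^3 + 28*a^2 - 240*a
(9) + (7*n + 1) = 7*n + 10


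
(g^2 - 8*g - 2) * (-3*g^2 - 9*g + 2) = -3*g^4 + 15*g^3 + 80*g^2 + 2*g - 4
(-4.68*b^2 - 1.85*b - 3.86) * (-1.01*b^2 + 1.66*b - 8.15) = 4.7268*b^4 - 5.9003*b^3 + 38.9696*b^2 + 8.6699*b + 31.459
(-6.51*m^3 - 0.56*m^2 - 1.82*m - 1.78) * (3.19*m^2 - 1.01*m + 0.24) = -20.7669*m^5 + 4.7887*m^4 - 6.8026*m^3 - 3.9744*m^2 + 1.361*m - 0.4272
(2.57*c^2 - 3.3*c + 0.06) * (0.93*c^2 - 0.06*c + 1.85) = 2.3901*c^4 - 3.2232*c^3 + 5.0083*c^2 - 6.1086*c + 0.111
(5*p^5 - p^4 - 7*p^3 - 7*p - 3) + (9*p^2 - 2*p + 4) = 5*p^5 - p^4 - 7*p^3 + 9*p^2 - 9*p + 1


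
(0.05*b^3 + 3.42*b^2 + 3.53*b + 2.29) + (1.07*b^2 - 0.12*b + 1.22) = 0.05*b^3 + 4.49*b^2 + 3.41*b + 3.51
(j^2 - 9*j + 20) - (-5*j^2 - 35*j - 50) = 6*j^2 + 26*j + 70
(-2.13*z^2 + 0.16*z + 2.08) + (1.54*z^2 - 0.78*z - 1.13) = -0.59*z^2 - 0.62*z + 0.95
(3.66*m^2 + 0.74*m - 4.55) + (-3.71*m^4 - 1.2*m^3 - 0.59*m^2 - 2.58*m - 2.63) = -3.71*m^4 - 1.2*m^3 + 3.07*m^2 - 1.84*m - 7.18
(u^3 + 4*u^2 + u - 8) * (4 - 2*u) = -2*u^4 - 4*u^3 + 14*u^2 + 20*u - 32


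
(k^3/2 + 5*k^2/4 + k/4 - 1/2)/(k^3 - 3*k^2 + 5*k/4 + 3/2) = (2*k^3 + 5*k^2 + k - 2)/(4*k^3 - 12*k^2 + 5*k + 6)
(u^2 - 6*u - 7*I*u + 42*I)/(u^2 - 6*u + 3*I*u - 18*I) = (u - 7*I)/(u + 3*I)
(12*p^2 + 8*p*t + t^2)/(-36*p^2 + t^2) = (-2*p - t)/(6*p - t)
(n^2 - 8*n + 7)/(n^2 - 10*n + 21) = (n - 1)/(n - 3)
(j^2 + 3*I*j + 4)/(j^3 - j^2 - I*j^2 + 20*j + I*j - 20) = (j - I)/(j^2 - j*(1 + 5*I) + 5*I)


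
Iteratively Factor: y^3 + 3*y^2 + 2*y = (y + 2)*(y^2 + y) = y*(y + 2)*(y + 1)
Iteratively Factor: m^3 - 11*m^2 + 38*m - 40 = (m - 5)*(m^2 - 6*m + 8) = (m - 5)*(m - 2)*(m - 4)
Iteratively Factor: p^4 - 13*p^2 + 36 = (p - 3)*(p^3 + 3*p^2 - 4*p - 12) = (p - 3)*(p + 2)*(p^2 + p - 6) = (p - 3)*(p + 2)*(p + 3)*(p - 2)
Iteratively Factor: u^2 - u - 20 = (u + 4)*(u - 5)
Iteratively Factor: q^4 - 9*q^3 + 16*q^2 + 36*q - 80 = (q - 2)*(q^3 - 7*q^2 + 2*q + 40) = (q - 4)*(q - 2)*(q^2 - 3*q - 10) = (q - 5)*(q - 4)*(q - 2)*(q + 2)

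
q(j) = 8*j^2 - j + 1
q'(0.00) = -1.00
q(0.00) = 1.00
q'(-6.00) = -97.00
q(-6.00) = 295.00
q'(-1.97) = -32.52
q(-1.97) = 34.02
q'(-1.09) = -18.44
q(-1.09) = 11.59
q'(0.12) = 0.92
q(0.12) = 1.00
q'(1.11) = 16.76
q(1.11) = 9.75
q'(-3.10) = -50.60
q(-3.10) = 80.98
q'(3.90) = 61.40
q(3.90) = 118.78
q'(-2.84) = -46.44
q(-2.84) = 68.36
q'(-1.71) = -28.36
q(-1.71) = 26.10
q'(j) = 16*j - 1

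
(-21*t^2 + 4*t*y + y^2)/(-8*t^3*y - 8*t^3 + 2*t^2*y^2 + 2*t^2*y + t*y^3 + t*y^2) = (-21*t^2 + 4*t*y + y^2)/(t*(-8*t^2*y - 8*t^2 + 2*t*y^2 + 2*t*y + y^3 + y^2))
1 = 1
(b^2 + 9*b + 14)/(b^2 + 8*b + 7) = (b + 2)/(b + 1)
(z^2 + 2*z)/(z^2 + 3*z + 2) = z/(z + 1)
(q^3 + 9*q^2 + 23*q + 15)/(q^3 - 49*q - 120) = (q + 1)/(q - 8)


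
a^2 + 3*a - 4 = (a - 1)*(a + 4)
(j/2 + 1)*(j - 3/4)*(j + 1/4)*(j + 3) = j^4/2 + 9*j^3/4 + 53*j^2/32 - 63*j/32 - 9/16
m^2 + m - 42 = (m - 6)*(m + 7)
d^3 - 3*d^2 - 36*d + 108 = (d - 6)*(d - 3)*(d + 6)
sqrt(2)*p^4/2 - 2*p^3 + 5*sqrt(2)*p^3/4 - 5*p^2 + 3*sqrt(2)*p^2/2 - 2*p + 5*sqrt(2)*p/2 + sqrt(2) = (p + 1/2)*(p - sqrt(2))^2*(sqrt(2)*p/2 + sqrt(2))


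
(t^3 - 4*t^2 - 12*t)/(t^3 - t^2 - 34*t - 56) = t*(t - 6)/(t^2 - 3*t - 28)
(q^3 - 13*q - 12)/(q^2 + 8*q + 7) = (q^2 - q - 12)/(q + 7)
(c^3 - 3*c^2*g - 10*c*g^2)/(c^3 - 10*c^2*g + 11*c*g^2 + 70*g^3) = c/(c - 7*g)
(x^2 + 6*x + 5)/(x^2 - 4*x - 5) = (x + 5)/(x - 5)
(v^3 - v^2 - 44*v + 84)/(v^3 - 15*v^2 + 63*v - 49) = (v^3 - v^2 - 44*v + 84)/(v^3 - 15*v^2 + 63*v - 49)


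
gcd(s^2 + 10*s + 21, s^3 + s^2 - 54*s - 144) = s + 3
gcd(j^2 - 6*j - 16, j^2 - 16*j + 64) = j - 8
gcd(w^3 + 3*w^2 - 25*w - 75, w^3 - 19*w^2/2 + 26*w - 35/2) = w - 5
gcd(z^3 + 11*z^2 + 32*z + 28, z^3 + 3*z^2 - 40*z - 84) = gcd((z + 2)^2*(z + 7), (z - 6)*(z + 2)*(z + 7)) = z^2 + 9*z + 14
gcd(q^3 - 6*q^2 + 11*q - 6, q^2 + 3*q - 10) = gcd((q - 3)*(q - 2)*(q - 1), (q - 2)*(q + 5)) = q - 2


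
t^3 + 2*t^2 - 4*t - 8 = (t - 2)*(t + 2)^2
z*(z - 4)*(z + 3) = z^3 - z^2 - 12*z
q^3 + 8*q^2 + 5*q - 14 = (q - 1)*(q + 2)*(q + 7)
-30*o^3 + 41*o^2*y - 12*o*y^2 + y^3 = (-6*o + y)*(-5*o + y)*(-o + y)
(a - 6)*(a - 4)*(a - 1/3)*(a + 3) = a^4 - 22*a^3/3 - 11*a^2/3 + 74*a - 24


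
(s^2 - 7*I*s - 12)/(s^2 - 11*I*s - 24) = (s - 4*I)/(s - 8*I)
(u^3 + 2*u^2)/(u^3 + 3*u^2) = (u + 2)/(u + 3)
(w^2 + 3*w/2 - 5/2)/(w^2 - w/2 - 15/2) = (w - 1)/(w - 3)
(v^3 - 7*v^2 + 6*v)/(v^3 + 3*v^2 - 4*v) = (v - 6)/(v + 4)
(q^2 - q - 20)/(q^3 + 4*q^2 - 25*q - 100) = 1/(q + 5)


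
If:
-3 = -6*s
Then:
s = 1/2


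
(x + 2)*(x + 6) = x^2 + 8*x + 12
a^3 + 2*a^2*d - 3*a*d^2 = a*(a - d)*(a + 3*d)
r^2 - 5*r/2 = r*(r - 5/2)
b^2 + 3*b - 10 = (b - 2)*(b + 5)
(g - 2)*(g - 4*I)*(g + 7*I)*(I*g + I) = I*g^4 - 3*g^3 - I*g^3 + 3*g^2 + 26*I*g^2 + 6*g - 28*I*g - 56*I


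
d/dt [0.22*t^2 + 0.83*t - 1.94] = 0.44*t + 0.83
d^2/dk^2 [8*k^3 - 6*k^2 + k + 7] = 48*k - 12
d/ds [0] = 0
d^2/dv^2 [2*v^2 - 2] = 4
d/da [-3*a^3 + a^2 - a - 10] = -9*a^2 + 2*a - 1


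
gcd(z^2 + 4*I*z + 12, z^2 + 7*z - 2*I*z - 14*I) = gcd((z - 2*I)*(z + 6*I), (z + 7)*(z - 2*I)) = z - 2*I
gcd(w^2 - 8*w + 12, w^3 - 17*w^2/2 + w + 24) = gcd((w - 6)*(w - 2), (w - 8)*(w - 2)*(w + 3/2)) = w - 2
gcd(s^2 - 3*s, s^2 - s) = s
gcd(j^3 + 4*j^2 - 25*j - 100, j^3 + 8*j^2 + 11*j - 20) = j^2 + 9*j + 20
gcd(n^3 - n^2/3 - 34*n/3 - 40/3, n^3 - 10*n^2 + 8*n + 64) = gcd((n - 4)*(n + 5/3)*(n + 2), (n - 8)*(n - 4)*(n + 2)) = n^2 - 2*n - 8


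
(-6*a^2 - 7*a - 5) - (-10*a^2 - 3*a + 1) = 4*a^2 - 4*a - 6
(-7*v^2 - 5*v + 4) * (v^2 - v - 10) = -7*v^4 + 2*v^3 + 79*v^2 + 46*v - 40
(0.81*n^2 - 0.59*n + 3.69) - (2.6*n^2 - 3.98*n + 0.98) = -1.79*n^2 + 3.39*n + 2.71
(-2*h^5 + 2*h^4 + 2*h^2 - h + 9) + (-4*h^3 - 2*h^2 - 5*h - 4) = -2*h^5 + 2*h^4 - 4*h^3 - 6*h + 5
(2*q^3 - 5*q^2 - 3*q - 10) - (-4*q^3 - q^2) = 6*q^3 - 4*q^2 - 3*q - 10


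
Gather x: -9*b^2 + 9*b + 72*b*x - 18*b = -9*b^2 + 72*b*x - 9*b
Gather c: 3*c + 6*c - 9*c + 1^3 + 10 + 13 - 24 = 0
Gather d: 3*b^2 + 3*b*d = 3*b^2 + 3*b*d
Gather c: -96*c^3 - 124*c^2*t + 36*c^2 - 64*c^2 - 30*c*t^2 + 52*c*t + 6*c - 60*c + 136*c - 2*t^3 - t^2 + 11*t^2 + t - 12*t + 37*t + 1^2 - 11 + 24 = -96*c^3 + c^2*(-124*t - 28) + c*(-30*t^2 + 52*t + 82) - 2*t^3 + 10*t^2 + 26*t + 14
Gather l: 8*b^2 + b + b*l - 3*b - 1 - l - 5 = 8*b^2 - 2*b + l*(b - 1) - 6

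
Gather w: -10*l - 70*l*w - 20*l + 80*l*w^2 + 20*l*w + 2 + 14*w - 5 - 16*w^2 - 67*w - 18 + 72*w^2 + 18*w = -30*l + w^2*(80*l + 56) + w*(-50*l - 35) - 21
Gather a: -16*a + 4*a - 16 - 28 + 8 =-12*a - 36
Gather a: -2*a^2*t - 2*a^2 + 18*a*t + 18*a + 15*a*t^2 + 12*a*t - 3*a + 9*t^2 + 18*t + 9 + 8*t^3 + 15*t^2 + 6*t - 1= a^2*(-2*t - 2) + a*(15*t^2 + 30*t + 15) + 8*t^3 + 24*t^2 + 24*t + 8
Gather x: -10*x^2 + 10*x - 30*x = -10*x^2 - 20*x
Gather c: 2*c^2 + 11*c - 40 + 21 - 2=2*c^2 + 11*c - 21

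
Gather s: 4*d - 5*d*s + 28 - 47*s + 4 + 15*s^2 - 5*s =4*d + 15*s^2 + s*(-5*d - 52) + 32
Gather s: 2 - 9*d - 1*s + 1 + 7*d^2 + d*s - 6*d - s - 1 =7*d^2 - 15*d + s*(d - 2) + 2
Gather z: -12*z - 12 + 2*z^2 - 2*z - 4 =2*z^2 - 14*z - 16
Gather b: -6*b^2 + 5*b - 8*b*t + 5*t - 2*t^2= -6*b^2 + b*(5 - 8*t) - 2*t^2 + 5*t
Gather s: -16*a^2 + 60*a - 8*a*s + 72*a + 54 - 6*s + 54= -16*a^2 + 132*a + s*(-8*a - 6) + 108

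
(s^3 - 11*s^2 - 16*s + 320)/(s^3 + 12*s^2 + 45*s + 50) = (s^2 - 16*s + 64)/(s^2 + 7*s + 10)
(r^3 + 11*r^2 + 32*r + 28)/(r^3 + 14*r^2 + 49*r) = (r^2 + 4*r + 4)/(r*(r + 7))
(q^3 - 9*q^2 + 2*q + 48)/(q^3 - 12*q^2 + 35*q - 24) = (q + 2)/(q - 1)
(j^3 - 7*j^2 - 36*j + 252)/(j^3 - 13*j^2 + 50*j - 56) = (j^2 - 36)/(j^2 - 6*j + 8)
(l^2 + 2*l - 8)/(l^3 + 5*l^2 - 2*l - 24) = 1/(l + 3)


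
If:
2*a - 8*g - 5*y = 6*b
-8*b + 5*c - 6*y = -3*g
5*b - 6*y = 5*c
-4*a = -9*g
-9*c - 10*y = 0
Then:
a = 0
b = 0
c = 0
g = 0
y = 0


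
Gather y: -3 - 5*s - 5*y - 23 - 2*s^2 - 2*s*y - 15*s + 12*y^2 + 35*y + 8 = -2*s^2 - 20*s + 12*y^2 + y*(30 - 2*s) - 18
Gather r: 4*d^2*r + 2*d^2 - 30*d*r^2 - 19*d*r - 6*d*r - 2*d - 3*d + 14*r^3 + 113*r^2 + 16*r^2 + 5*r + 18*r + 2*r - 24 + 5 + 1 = 2*d^2 - 5*d + 14*r^3 + r^2*(129 - 30*d) + r*(4*d^2 - 25*d + 25) - 18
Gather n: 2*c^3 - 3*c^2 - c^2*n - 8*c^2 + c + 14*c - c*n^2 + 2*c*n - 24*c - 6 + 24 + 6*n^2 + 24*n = 2*c^3 - 11*c^2 - 9*c + n^2*(6 - c) + n*(-c^2 + 2*c + 24) + 18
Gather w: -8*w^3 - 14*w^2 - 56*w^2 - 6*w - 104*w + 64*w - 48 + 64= -8*w^3 - 70*w^2 - 46*w + 16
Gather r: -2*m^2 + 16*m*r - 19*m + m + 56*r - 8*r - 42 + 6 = -2*m^2 - 18*m + r*(16*m + 48) - 36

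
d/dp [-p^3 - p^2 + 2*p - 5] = -3*p^2 - 2*p + 2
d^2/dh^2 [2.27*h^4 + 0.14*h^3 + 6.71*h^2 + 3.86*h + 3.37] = 27.24*h^2 + 0.84*h + 13.42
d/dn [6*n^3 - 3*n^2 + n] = 18*n^2 - 6*n + 1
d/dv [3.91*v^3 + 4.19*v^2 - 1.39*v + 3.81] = 11.73*v^2 + 8.38*v - 1.39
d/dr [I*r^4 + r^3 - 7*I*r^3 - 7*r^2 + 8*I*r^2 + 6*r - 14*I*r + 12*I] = 4*I*r^3 + r^2*(3 - 21*I) + r*(-14 + 16*I) + 6 - 14*I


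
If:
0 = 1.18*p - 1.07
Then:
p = 0.91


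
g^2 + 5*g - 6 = (g - 1)*(g + 6)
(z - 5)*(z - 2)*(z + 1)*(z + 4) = z^4 - 2*z^3 - 21*z^2 + 22*z + 40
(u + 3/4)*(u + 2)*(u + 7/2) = u^3 + 25*u^2/4 + 89*u/8 + 21/4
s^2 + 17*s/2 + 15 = (s + 5/2)*(s + 6)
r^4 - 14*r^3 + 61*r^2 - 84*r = r*(r - 7)*(r - 4)*(r - 3)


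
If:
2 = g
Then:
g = 2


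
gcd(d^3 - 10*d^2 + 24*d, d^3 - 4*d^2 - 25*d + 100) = d - 4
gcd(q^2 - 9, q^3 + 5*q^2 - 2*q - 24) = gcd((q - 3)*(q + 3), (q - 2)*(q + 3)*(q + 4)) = q + 3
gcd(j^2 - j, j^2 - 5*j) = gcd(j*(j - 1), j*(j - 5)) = j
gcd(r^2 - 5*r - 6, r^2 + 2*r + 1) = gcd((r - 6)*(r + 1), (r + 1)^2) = r + 1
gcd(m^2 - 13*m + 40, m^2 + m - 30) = m - 5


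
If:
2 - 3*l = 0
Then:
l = 2/3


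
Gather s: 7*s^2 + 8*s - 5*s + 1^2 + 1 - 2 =7*s^2 + 3*s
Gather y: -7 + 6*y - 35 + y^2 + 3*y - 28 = y^2 + 9*y - 70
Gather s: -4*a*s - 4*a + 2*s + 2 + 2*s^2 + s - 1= -4*a + 2*s^2 + s*(3 - 4*a) + 1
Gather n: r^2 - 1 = r^2 - 1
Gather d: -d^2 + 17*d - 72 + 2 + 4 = -d^2 + 17*d - 66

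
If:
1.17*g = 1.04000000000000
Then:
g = 0.89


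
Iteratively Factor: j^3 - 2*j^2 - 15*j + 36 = (j - 3)*(j^2 + j - 12) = (j - 3)*(j + 4)*(j - 3)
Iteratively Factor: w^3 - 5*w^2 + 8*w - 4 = (w - 1)*(w^2 - 4*w + 4) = (w - 2)*(w - 1)*(w - 2)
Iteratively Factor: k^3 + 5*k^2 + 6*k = (k + 2)*(k^2 + 3*k) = (k + 2)*(k + 3)*(k)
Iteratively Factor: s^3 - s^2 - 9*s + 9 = (s - 3)*(s^2 + 2*s - 3) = (s - 3)*(s - 1)*(s + 3)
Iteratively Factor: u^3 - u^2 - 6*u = (u)*(u^2 - u - 6) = u*(u + 2)*(u - 3)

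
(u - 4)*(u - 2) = u^2 - 6*u + 8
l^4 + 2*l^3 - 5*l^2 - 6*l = l*(l - 2)*(l + 1)*(l + 3)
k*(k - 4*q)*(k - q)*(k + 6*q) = k^4 + k^3*q - 26*k^2*q^2 + 24*k*q^3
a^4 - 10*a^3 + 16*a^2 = a^2*(a - 8)*(a - 2)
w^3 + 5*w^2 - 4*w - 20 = (w - 2)*(w + 2)*(w + 5)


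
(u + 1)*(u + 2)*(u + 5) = u^3 + 8*u^2 + 17*u + 10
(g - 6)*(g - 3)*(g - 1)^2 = g^4 - 11*g^3 + 37*g^2 - 45*g + 18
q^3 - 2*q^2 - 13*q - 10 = (q - 5)*(q + 1)*(q + 2)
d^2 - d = d*(d - 1)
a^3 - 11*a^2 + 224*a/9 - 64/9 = (a - 8)*(a - 8/3)*(a - 1/3)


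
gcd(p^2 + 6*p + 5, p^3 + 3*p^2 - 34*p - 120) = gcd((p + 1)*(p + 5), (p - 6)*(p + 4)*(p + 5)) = p + 5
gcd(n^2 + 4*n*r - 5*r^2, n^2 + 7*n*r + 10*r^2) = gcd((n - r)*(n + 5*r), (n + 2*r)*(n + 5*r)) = n + 5*r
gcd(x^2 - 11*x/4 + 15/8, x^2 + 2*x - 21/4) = x - 3/2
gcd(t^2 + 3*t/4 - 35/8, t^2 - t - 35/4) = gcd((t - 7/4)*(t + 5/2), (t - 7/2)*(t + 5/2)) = t + 5/2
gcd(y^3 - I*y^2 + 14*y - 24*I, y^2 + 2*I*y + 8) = y^2 + 2*I*y + 8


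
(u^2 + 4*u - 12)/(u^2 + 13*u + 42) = (u - 2)/(u + 7)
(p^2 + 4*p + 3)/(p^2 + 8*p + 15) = (p + 1)/(p + 5)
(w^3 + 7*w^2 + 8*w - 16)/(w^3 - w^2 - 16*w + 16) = (w + 4)/(w - 4)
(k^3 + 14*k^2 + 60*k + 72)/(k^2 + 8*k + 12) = k + 6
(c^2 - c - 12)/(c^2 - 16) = (c + 3)/(c + 4)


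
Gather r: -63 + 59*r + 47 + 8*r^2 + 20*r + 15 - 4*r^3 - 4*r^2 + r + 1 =-4*r^3 + 4*r^2 + 80*r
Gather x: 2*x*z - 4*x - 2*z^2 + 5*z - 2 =x*(2*z - 4) - 2*z^2 + 5*z - 2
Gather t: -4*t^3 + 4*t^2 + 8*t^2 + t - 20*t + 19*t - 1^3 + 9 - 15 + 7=-4*t^3 + 12*t^2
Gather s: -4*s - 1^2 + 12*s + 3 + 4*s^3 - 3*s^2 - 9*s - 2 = 4*s^3 - 3*s^2 - s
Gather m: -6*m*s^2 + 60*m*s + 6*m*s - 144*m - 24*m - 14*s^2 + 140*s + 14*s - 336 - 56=m*(-6*s^2 + 66*s - 168) - 14*s^2 + 154*s - 392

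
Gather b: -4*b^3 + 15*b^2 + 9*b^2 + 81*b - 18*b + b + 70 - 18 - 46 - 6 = -4*b^3 + 24*b^2 + 64*b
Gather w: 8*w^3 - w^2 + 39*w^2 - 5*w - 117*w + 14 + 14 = 8*w^3 + 38*w^2 - 122*w + 28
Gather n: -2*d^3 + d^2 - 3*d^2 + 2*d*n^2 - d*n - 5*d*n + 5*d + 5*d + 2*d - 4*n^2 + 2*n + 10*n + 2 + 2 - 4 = -2*d^3 - 2*d^2 + 12*d + n^2*(2*d - 4) + n*(12 - 6*d)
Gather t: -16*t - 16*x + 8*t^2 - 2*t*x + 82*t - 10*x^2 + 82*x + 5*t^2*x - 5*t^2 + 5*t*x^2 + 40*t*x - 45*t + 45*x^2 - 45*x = t^2*(5*x + 3) + t*(5*x^2 + 38*x + 21) + 35*x^2 + 21*x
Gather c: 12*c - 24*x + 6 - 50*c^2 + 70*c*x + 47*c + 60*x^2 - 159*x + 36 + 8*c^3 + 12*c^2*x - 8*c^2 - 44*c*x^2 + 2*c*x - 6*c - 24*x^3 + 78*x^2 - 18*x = 8*c^3 + c^2*(12*x - 58) + c*(-44*x^2 + 72*x + 53) - 24*x^3 + 138*x^2 - 201*x + 42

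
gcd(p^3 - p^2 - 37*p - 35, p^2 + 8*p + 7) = p + 1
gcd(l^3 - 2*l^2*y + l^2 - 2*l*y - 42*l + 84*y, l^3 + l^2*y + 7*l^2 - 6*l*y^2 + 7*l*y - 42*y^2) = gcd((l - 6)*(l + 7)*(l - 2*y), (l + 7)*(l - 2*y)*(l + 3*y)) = -l^2 + 2*l*y - 7*l + 14*y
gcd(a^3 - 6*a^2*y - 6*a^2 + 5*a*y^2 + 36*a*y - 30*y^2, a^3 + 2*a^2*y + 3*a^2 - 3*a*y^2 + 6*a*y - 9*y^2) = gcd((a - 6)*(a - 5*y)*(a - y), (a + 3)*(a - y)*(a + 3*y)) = -a + y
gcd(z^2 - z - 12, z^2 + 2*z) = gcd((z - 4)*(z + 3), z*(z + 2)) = 1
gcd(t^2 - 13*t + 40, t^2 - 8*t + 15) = t - 5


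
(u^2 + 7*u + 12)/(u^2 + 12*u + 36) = (u^2 + 7*u + 12)/(u^2 + 12*u + 36)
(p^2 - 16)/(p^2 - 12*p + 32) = (p + 4)/(p - 8)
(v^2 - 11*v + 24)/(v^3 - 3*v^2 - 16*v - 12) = (-v^2 + 11*v - 24)/(-v^3 + 3*v^2 + 16*v + 12)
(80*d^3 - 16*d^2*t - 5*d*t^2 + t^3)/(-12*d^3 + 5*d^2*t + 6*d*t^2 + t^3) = (20*d^2 - 9*d*t + t^2)/(-3*d^2 + 2*d*t + t^2)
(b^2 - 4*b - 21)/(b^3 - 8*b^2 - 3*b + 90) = (b - 7)/(b^2 - 11*b + 30)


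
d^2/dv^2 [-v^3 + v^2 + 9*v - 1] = 2 - 6*v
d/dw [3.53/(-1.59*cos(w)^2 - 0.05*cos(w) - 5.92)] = -(11.2254*cos(w) + 0.1765)*sin(w)/(1.59*cos(w)^2 + 0.05*cos(w) + 5.92)^2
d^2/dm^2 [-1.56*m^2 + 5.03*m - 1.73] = -3.12000000000000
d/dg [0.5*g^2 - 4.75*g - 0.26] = 1.0*g - 4.75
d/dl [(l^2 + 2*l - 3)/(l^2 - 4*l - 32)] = 2*(-3*l^2 - 29*l - 38)/(l^4 - 8*l^3 - 48*l^2 + 256*l + 1024)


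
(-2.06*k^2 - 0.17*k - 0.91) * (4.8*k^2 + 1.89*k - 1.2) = -9.888*k^4 - 4.7094*k^3 - 2.2173*k^2 - 1.5159*k + 1.092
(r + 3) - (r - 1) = 4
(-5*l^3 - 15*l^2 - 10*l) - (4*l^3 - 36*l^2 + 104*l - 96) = -9*l^3 + 21*l^2 - 114*l + 96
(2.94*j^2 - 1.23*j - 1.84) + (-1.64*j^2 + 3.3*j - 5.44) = 1.3*j^2 + 2.07*j - 7.28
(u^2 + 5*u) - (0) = u^2 + 5*u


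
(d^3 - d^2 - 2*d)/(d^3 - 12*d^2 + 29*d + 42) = d*(d - 2)/(d^2 - 13*d + 42)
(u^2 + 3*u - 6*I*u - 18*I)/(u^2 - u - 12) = (u - 6*I)/(u - 4)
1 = 1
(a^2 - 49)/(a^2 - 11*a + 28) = (a + 7)/(a - 4)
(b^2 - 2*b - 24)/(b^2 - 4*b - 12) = (b + 4)/(b + 2)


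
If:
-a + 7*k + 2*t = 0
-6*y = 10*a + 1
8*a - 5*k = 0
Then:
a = -3*y/5 - 1/10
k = -24*y/25 - 4/25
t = 153*y/50 + 51/100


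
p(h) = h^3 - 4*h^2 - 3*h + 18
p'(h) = 3*h^2 - 8*h - 3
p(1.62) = 6.89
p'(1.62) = -8.09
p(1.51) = 7.79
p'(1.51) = -8.24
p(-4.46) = -136.90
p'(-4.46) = 92.35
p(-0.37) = 18.51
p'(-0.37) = 0.37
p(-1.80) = 4.61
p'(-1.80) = 21.12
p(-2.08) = -2.06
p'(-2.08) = 26.62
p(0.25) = 17.02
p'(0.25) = -4.81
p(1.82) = 5.32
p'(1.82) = -7.62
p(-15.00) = -4212.00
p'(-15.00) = 792.00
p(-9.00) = -1008.00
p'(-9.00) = 312.00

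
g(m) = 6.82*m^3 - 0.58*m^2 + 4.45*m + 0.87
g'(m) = 20.46*m^2 - 1.16*m + 4.45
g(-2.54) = -125.93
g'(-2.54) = 139.40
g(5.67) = 1250.63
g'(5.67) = 655.64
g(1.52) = 30.24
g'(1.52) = 49.96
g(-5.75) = -1340.44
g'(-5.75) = 687.58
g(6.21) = 1639.41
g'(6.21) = 786.27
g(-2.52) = -123.17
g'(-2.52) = 137.30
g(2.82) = 161.75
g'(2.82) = 163.88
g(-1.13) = -14.74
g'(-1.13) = 31.89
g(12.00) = 11755.71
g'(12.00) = 2936.77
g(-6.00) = -1519.83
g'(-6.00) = 747.97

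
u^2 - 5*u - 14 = (u - 7)*(u + 2)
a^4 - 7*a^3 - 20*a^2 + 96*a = a*(a - 8)*(a - 3)*(a + 4)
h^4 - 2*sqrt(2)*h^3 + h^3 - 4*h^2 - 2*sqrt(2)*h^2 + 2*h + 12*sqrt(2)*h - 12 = (h - 2)*(h + 3)*(h - sqrt(2))^2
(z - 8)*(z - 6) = z^2 - 14*z + 48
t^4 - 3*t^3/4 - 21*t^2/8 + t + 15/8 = (t - 3/2)*(t - 5/4)*(t + 1)^2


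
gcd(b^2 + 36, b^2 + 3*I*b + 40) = 1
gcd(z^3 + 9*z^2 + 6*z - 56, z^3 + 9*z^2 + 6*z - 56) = z^3 + 9*z^2 + 6*z - 56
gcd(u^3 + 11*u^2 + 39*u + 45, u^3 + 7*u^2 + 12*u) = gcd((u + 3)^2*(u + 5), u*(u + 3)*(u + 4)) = u + 3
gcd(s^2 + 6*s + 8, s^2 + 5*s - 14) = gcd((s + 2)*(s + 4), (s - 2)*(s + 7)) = 1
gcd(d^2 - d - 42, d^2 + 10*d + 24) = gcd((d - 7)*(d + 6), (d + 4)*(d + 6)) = d + 6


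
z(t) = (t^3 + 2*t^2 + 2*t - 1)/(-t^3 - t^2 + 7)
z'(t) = (3*t^2 + 2*t)*(t^3 + 2*t^2 + 2*t - 1)/(-t^3 - t^2 + 7)^2 + (3*t^2 + 4*t + 2)/(-t^3 - t^2 + 7)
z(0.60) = 0.18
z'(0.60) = 0.92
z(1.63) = 963.70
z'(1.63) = 877477.60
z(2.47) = -2.20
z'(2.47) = 1.48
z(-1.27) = -0.32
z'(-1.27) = 0.14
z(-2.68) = -0.59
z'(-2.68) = 0.17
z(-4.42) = -0.77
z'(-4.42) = 0.06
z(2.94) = -1.76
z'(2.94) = 0.60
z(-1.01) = -0.29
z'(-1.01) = 0.10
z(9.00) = -1.13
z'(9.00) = 0.02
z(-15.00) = -0.94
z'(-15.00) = 0.00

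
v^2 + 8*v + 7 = (v + 1)*(v + 7)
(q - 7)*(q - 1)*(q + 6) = q^3 - 2*q^2 - 41*q + 42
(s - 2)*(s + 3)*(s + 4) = s^3 + 5*s^2 - 2*s - 24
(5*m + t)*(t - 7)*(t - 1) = 5*m*t^2 - 40*m*t + 35*m + t^3 - 8*t^2 + 7*t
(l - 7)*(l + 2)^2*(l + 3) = l^4 - 33*l^2 - 100*l - 84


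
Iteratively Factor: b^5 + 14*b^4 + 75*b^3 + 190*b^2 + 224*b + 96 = (b + 4)*(b^4 + 10*b^3 + 35*b^2 + 50*b + 24) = (b + 3)*(b + 4)*(b^3 + 7*b^2 + 14*b + 8) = (b + 1)*(b + 3)*(b + 4)*(b^2 + 6*b + 8) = (b + 1)*(b + 3)*(b + 4)^2*(b + 2)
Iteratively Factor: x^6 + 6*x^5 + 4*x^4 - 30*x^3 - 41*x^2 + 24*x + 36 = (x + 3)*(x^5 + 3*x^4 - 5*x^3 - 15*x^2 + 4*x + 12) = (x + 1)*(x + 3)*(x^4 + 2*x^3 - 7*x^2 - 8*x + 12) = (x + 1)*(x + 3)^2*(x^3 - x^2 - 4*x + 4) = (x - 2)*(x + 1)*(x + 3)^2*(x^2 + x - 2) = (x - 2)*(x - 1)*(x + 1)*(x + 3)^2*(x + 2)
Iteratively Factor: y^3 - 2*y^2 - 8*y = (y - 4)*(y^2 + 2*y) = (y - 4)*(y + 2)*(y)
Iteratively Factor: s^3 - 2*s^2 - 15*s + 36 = (s + 4)*(s^2 - 6*s + 9) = (s - 3)*(s + 4)*(s - 3)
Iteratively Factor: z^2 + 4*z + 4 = (z + 2)*(z + 2)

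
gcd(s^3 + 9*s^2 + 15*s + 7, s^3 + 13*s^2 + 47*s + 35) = s^2 + 8*s + 7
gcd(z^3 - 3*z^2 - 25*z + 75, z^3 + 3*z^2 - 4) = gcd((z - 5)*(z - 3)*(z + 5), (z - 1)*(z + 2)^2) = 1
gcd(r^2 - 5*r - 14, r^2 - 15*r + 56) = r - 7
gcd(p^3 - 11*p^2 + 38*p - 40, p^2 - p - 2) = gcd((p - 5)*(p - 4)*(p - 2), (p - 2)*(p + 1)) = p - 2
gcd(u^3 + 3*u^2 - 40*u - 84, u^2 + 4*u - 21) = u + 7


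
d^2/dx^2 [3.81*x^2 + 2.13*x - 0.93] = 7.62000000000000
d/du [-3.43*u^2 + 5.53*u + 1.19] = 5.53 - 6.86*u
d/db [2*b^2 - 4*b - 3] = 4*b - 4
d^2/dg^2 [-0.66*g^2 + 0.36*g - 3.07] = -1.32000000000000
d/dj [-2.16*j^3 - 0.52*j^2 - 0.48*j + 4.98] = -6.48*j^2 - 1.04*j - 0.48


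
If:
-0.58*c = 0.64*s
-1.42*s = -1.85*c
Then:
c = 0.00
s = 0.00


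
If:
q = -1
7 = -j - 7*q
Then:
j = 0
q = -1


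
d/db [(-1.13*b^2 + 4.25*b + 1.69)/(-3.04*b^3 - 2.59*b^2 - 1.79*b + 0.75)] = (-3.4352*b^4 + 25.84*b^3 + 28.443*b^2 + 7.0592*b + 6.2126)/(9.2416*b^6 + 15.7472*b^5 + 17.5913*b^4 + 4.7122*b^3 - 0.6809*b^2 - 2.685*b + 0.5625)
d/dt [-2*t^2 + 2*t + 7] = 2 - 4*t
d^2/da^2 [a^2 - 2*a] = 2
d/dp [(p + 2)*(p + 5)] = 2*p + 7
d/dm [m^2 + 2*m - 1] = 2*m + 2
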